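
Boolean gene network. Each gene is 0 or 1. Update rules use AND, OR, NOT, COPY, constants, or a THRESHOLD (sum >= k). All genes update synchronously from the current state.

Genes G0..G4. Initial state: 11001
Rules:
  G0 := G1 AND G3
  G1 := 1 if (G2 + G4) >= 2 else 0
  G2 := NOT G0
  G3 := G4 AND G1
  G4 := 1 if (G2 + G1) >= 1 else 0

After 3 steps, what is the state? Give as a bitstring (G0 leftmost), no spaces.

Step 1: G0=G1&G3=1&0=0 G1=(0+1>=2)=0 G2=NOT G0=NOT 1=0 G3=G4&G1=1&1=1 G4=(0+1>=1)=1 -> 00011
Step 2: G0=G1&G3=0&1=0 G1=(0+1>=2)=0 G2=NOT G0=NOT 0=1 G3=G4&G1=1&0=0 G4=(0+0>=1)=0 -> 00100
Step 3: G0=G1&G3=0&0=0 G1=(1+0>=2)=0 G2=NOT G0=NOT 0=1 G3=G4&G1=0&0=0 G4=(1+0>=1)=1 -> 00101

00101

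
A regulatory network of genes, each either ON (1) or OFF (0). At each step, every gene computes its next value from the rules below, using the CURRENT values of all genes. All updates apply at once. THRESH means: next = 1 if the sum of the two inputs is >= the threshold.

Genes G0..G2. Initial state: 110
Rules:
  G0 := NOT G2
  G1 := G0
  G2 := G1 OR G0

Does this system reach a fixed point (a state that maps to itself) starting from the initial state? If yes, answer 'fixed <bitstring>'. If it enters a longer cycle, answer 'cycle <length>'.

Answer: cycle 5

Derivation:
Step 0: 110
Step 1: G0=NOT G2=NOT 0=1 G1=G0=1 G2=G1|G0=1|1=1 -> 111
Step 2: G0=NOT G2=NOT 1=0 G1=G0=1 G2=G1|G0=1|1=1 -> 011
Step 3: G0=NOT G2=NOT 1=0 G1=G0=0 G2=G1|G0=1|0=1 -> 001
Step 4: G0=NOT G2=NOT 1=0 G1=G0=0 G2=G1|G0=0|0=0 -> 000
Step 5: G0=NOT G2=NOT 0=1 G1=G0=0 G2=G1|G0=0|0=0 -> 100
Step 6: G0=NOT G2=NOT 0=1 G1=G0=1 G2=G1|G0=0|1=1 -> 111
Cycle of length 5 starting at step 1 -> no fixed point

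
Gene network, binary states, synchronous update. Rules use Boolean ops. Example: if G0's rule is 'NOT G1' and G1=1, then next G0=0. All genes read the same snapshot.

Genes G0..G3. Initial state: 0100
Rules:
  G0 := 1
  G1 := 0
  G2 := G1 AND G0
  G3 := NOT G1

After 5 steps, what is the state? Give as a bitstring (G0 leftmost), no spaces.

Step 1: G0=1(const) G1=0(const) G2=G1&G0=1&0=0 G3=NOT G1=NOT 1=0 -> 1000
Step 2: G0=1(const) G1=0(const) G2=G1&G0=0&1=0 G3=NOT G1=NOT 0=1 -> 1001
Step 3: G0=1(const) G1=0(const) G2=G1&G0=0&1=0 G3=NOT G1=NOT 0=1 -> 1001
Step 4: G0=1(const) G1=0(const) G2=G1&G0=0&1=0 G3=NOT G1=NOT 0=1 -> 1001
Step 5: G0=1(const) G1=0(const) G2=G1&G0=0&1=0 G3=NOT G1=NOT 0=1 -> 1001

1001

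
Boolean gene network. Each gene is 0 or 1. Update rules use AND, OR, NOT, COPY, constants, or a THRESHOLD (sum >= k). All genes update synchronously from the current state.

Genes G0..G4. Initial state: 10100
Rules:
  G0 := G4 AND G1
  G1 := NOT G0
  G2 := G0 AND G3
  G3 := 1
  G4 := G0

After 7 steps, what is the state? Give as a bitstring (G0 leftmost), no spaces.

Step 1: G0=G4&G1=0&0=0 G1=NOT G0=NOT 1=0 G2=G0&G3=1&0=0 G3=1(const) G4=G0=1 -> 00011
Step 2: G0=G4&G1=1&0=0 G1=NOT G0=NOT 0=1 G2=G0&G3=0&1=0 G3=1(const) G4=G0=0 -> 01010
Step 3: G0=G4&G1=0&1=0 G1=NOT G0=NOT 0=1 G2=G0&G3=0&1=0 G3=1(const) G4=G0=0 -> 01010
Step 4: G0=G4&G1=0&1=0 G1=NOT G0=NOT 0=1 G2=G0&G3=0&1=0 G3=1(const) G4=G0=0 -> 01010
Step 5: G0=G4&G1=0&1=0 G1=NOT G0=NOT 0=1 G2=G0&G3=0&1=0 G3=1(const) G4=G0=0 -> 01010
Step 6: G0=G4&G1=0&1=0 G1=NOT G0=NOT 0=1 G2=G0&G3=0&1=0 G3=1(const) G4=G0=0 -> 01010
Step 7: G0=G4&G1=0&1=0 G1=NOT G0=NOT 0=1 G2=G0&G3=0&1=0 G3=1(const) G4=G0=0 -> 01010

01010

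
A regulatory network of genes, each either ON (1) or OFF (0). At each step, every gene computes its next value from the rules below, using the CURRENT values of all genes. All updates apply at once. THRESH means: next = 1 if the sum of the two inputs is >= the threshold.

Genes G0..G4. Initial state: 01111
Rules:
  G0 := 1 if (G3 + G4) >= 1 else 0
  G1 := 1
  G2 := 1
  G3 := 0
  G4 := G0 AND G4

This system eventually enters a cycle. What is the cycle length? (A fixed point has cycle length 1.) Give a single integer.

Step 0: 01111
Step 1: G0=(1+1>=1)=1 G1=1(const) G2=1(const) G3=0(const) G4=G0&G4=0&1=0 -> 11100
Step 2: G0=(0+0>=1)=0 G1=1(const) G2=1(const) G3=0(const) G4=G0&G4=1&0=0 -> 01100
Step 3: G0=(0+0>=1)=0 G1=1(const) G2=1(const) G3=0(const) G4=G0&G4=0&0=0 -> 01100
State from step 3 equals state from step 2 -> cycle length 1

Answer: 1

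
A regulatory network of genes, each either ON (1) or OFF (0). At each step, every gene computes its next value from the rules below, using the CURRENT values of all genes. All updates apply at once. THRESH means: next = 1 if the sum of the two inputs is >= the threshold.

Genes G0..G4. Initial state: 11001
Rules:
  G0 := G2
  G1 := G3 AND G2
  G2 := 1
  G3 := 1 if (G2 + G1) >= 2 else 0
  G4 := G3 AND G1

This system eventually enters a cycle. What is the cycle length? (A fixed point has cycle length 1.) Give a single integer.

Step 0: 11001
Step 1: G0=G2=0 G1=G3&G2=0&0=0 G2=1(const) G3=(0+1>=2)=0 G4=G3&G1=0&1=0 -> 00100
Step 2: G0=G2=1 G1=G3&G2=0&1=0 G2=1(const) G3=(1+0>=2)=0 G4=G3&G1=0&0=0 -> 10100
Step 3: G0=G2=1 G1=G3&G2=0&1=0 G2=1(const) G3=(1+0>=2)=0 G4=G3&G1=0&0=0 -> 10100
State from step 3 equals state from step 2 -> cycle length 1

Answer: 1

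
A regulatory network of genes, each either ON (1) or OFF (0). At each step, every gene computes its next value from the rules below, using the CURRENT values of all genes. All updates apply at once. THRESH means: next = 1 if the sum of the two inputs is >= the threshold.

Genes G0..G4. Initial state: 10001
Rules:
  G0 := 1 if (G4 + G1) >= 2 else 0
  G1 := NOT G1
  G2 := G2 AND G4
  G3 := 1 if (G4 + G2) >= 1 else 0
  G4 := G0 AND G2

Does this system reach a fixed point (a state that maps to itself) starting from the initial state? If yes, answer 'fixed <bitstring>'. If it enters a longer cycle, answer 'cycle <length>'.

Answer: cycle 2

Derivation:
Step 0: 10001
Step 1: G0=(1+0>=2)=0 G1=NOT G1=NOT 0=1 G2=G2&G4=0&1=0 G3=(1+0>=1)=1 G4=G0&G2=1&0=0 -> 01010
Step 2: G0=(0+1>=2)=0 G1=NOT G1=NOT 1=0 G2=G2&G4=0&0=0 G3=(0+0>=1)=0 G4=G0&G2=0&0=0 -> 00000
Step 3: G0=(0+0>=2)=0 G1=NOT G1=NOT 0=1 G2=G2&G4=0&0=0 G3=(0+0>=1)=0 G4=G0&G2=0&0=0 -> 01000
Step 4: G0=(0+1>=2)=0 G1=NOT G1=NOT 1=0 G2=G2&G4=0&0=0 G3=(0+0>=1)=0 G4=G0&G2=0&0=0 -> 00000
Cycle of length 2 starting at step 2 -> no fixed point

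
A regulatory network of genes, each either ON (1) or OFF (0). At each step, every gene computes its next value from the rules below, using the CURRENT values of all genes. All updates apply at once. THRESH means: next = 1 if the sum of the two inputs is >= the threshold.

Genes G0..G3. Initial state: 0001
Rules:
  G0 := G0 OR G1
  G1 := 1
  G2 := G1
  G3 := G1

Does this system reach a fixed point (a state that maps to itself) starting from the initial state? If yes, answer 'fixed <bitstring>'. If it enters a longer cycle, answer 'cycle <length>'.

Step 0: 0001
Step 1: G0=G0|G1=0|0=0 G1=1(const) G2=G1=0 G3=G1=0 -> 0100
Step 2: G0=G0|G1=0|1=1 G1=1(const) G2=G1=1 G3=G1=1 -> 1111
Step 3: G0=G0|G1=1|1=1 G1=1(const) G2=G1=1 G3=G1=1 -> 1111
Fixed point reached at step 2: 1111

Answer: fixed 1111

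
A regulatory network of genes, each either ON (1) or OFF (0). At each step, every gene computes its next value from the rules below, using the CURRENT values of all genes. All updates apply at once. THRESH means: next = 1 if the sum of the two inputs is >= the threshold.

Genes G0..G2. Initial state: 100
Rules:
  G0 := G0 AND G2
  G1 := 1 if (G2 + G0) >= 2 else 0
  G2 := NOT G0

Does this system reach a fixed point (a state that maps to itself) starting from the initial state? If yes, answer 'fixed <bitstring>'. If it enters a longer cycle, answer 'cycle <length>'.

Answer: fixed 001

Derivation:
Step 0: 100
Step 1: G0=G0&G2=1&0=0 G1=(0+1>=2)=0 G2=NOT G0=NOT 1=0 -> 000
Step 2: G0=G0&G2=0&0=0 G1=(0+0>=2)=0 G2=NOT G0=NOT 0=1 -> 001
Step 3: G0=G0&G2=0&1=0 G1=(1+0>=2)=0 G2=NOT G0=NOT 0=1 -> 001
Fixed point reached at step 2: 001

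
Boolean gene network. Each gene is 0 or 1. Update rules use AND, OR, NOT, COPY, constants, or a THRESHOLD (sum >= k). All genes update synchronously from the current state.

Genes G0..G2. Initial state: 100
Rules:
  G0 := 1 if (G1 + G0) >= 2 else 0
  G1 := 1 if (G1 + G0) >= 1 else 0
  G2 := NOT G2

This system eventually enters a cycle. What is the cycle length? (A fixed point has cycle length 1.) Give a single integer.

Step 0: 100
Step 1: G0=(0+1>=2)=0 G1=(0+1>=1)=1 G2=NOT G2=NOT 0=1 -> 011
Step 2: G0=(1+0>=2)=0 G1=(1+0>=1)=1 G2=NOT G2=NOT 1=0 -> 010
Step 3: G0=(1+0>=2)=0 G1=(1+0>=1)=1 G2=NOT G2=NOT 0=1 -> 011
State from step 3 equals state from step 1 -> cycle length 2

Answer: 2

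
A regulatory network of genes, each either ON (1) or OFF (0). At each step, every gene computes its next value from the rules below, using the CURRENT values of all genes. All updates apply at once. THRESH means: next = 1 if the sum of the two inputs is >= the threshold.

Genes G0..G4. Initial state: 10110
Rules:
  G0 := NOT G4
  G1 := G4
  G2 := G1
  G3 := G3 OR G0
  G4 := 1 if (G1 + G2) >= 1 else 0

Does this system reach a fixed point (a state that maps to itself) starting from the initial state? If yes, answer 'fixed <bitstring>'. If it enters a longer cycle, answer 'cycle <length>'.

Answer: fixed 01111

Derivation:
Step 0: 10110
Step 1: G0=NOT G4=NOT 0=1 G1=G4=0 G2=G1=0 G3=G3|G0=1|1=1 G4=(0+1>=1)=1 -> 10011
Step 2: G0=NOT G4=NOT 1=0 G1=G4=1 G2=G1=0 G3=G3|G0=1|1=1 G4=(0+0>=1)=0 -> 01010
Step 3: G0=NOT G4=NOT 0=1 G1=G4=0 G2=G1=1 G3=G3|G0=1|0=1 G4=(1+0>=1)=1 -> 10111
Step 4: G0=NOT G4=NOT 1=0 G1=G4=1 G2=G1=0 G3=G3|G0=1|1=1 G4=(0+1>=1)=1 -> 01011
Step 5: G0=NOT G4=NOT 1=0 G1=G4=1 G2=G1=1 G3=G3|G0=1|0=1 G4=(1+0>=1)=1 -> 01111
Step 6: G0=NOT G4=NOT 1=0 G1=G4=1 G2=G1=1 G3=G3|G0=1|0=1 G4=(1+1>=1)=1 -> 01111
Fixed point reached at step 5: 01111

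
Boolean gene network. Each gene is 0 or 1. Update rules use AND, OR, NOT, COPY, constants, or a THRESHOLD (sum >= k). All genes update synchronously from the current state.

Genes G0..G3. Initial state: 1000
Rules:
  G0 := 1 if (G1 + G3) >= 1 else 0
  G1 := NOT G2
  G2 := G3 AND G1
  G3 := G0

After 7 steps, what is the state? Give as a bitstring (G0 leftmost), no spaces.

Step 1: G0=(0+0>=1)=0 G1=NOT G2=NOT 0=1 G2=G3&G1=0&0=0 G3=G0=1 -> 0101
Step 2: G0=(1+1>=1)=1 G1=NOT G2=NOT 0=1 G2=G3&G1=1&1=1 G3=G0=0 -> 1110
Step 3: G0=(1+0>=1)=1 G1=NOT G2=NOT 1=0 G2=G3&G1=0&1=0 G3=G0=1 -> 1001
Step 4: G0=(0+1>=1)=1 G1=NOT G2=NOT 0=1 G2=G3&G1=1&0=0 G3=G0=1 -> 1101
Step 5: G0=(1+1>=1)=1 G1=NOT G2=NOT 0=1 G2=G3&G1=1&1=1 G3=G0=1 -> 1111
Step 6: G0=(1+1>=1)=1 G1=NOT G2=NOT 1=0 G2=G3&G1=1&1=1 G3=G0=1 -> 1011
Step 7: G0=(0+1>=1)=1 G1=NOT G2=NOT 1=0 G2=G3&G1=1&0=0 G3=G0=1 -> 1001

1001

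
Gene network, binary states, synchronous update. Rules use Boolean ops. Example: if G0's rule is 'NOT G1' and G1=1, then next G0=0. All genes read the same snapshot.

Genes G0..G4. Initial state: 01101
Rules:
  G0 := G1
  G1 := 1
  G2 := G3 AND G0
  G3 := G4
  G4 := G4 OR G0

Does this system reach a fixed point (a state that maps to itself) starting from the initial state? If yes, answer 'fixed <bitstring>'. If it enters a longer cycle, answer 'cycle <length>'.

Answer: fixed 11111

Derivation:
Step 0: 01101
Step 1: G0=G1=1 G1=1(const) G2=G3&G0=0&0=0 G3=G4=1 G4=G4|G0=1|0=1 -> 11011
Step 2: G0=G1=1 G1=1(const) G2=G3&G0=1&1=1 G3=G4=1 G4=G4|G0=1|1=1 -> 11111
Step 3: G0=G1=1 G1=1(const) G2=G3&G0=1&1=1 G3=G4=1 G4=G4|G0=1|1=1 -> 11111
Fixed point reached at step 2: 11111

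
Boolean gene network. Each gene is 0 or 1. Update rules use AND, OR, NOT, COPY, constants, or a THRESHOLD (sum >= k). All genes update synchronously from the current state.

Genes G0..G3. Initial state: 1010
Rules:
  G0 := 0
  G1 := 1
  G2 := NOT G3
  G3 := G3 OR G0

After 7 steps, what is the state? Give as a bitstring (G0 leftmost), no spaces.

Step 1: G0=0(const) G1=1(const) G2=NOT G3=NOT 0=1 G3=G3|G0=0|1=1 -> 0111
Step 2: G0=0(const) G1=1(const) G2=NOT G3=NOT 1=0 G3=G3|G0=1|0=1 -> 0101
Step 3: G0=0(const) G1=1(const) G2=NOT G3=NOT 1=0 G3=G3|G0=1|0=1 -> 0101
Step 4: G0=0(const) G1=1(const) G2=NOT G3=NOT 1=0 G3=G3|G0=1|0=1 -> 0101
Step 5: G0=0(const) G1=1(const) G2=NOT G3=NOT 1=0 G3=G3|G0=1|0=1 -> 0101
Step 6: G0=0(const) G1=1(const) G2=NOT G3=NOT 1=0 G3=G3|G0=1|0=1 -> 0101
Step 7: G0=0(const) G1=1(const) G2=NOT G3=NOT 1=0 G3=G3|G0=1|0=1 -> 0101

0101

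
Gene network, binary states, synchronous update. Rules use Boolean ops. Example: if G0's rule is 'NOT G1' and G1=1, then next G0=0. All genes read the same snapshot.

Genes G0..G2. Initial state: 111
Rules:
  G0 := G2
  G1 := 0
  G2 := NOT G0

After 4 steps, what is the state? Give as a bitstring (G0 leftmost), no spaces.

Step 1: G0=G2=1 G1=0(const) G2=NOT G0=NOT 1=0 -> 100
Step 2: G0=G2=0 G1=0(const) G2=NOT G0=NOT 1=0 -> 000
Step 3: G0=G2=0 G1=0(const) G2=NOT G0=NOT 0=1 -> 001
Step 4: G0=G2=1 G1=0(const) G2=NOT G0=NOT 0=1 -> 101

101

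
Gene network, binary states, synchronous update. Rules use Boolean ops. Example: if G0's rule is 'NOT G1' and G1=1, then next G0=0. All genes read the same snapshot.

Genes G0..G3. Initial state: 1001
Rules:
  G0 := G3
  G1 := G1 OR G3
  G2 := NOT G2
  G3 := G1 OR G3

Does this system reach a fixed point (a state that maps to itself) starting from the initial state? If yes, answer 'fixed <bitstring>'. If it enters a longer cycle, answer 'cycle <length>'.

Step 0: 1001
Step 1: G0=G3=1 G1=G1|G3=0|1=1 G2=NOT G2=NOT 0=1 G3=G1|G3=0|1=1 -> 1111
Step 2: G0=G3=1 G1=G1|G3=1|1=1 G2=NOT G2=NOT 1=0 G3=G1|G3=1|1=1 -> 1101
Step 3: G0=G3=1 G1=G1|G3=1|1=1 G2=NOT G2=NOT 0=1 G3=G1|G3=1|1=1 -> 1111
Cycle of length 2 starting at step 1 -> no fixed point

Answer: cycle 2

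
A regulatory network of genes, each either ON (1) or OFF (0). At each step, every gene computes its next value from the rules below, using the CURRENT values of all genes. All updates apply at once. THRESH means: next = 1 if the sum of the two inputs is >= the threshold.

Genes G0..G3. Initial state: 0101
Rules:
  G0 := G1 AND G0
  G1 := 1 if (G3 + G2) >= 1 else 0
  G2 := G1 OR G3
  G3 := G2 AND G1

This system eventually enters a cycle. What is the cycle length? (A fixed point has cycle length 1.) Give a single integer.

Answer: 1

Derivation:
Step 0: 0101
Step 1: G0=G1&G0=1&0=0 G1=(1+0>=1)=1 G2=G1|G3=1|1=1 G3=G2&G1=0&1=0 -> 0110
Step 2: G0=G1&G0=1&0=0 G1=(0+1>=1)=1 G2=G1|G3=1|0=1 G3=G2&G1=1&1=1 -> 0111
Step 3: G0=G1&G0=1&0=0 G1=(1+1>=1)=1 G2=G1|G3=1|1=1 G3=G2&G1=1&1=1 -> 0111
State from step 3 equals state from step 2 -> cycle length 1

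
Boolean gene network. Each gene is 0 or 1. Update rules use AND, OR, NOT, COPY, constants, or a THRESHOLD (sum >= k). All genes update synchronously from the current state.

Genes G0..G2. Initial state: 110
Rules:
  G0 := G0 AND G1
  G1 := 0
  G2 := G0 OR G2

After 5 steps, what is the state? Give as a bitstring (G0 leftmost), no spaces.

Step 1: G0=G0&G1=1&1=1 G1=0(const) G2=G0|G2=1|0=1 -> 101
Step 2: G0=G0&G1=1&0=0 G1=0(const) G2=G0|G2=1|1=1 -> 001
Step 3: G0=G0&G1=0&0=0 G1=0(const) G2=G0|G2=0|1=1 -> 001
Step 4: G0=G0&G1=0&0=0 G1=0(const) G2=G0|G2=0|1=1 -> 001
Step 5: G0=G0&G1=0&0=0 G1=0(const) G2=G0|G2=0|1=1 -> 001

001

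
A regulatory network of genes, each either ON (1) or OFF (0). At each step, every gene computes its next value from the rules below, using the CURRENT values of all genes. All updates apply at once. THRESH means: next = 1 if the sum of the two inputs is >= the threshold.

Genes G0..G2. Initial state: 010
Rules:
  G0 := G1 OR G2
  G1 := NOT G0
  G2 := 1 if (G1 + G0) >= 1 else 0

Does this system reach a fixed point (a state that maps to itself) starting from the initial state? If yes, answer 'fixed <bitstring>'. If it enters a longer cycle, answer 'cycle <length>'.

Answer: fixed 101

Derivation:
Step 0: 010
Step 1: G0=G1|G2=1|0=1 G1=NOT G0=NOT 0=1 G2=(1+0>=1)=1 -> 111
Step 2: G0=G1|G2=1|1=1 G1=NOT G0=NOT 1=0 G2=(1+1>=1)=1 -> 101
Step 3: G0=G1|G2=0|1=1 G1=NOT G0=NOT 1=0 G2=(0+1>=1)=1 -> 101
Fixed point reached at step 2: 101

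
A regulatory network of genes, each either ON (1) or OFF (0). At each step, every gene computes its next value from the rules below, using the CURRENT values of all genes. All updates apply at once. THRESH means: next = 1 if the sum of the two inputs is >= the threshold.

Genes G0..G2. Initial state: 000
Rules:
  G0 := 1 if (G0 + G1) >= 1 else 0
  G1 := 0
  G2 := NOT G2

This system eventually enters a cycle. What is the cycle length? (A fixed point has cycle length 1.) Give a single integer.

Step 0: 000
Step 1: G0=(0+0>=1)=0 G1=0(const) G2=NOT G2=NOT 0=1 -> 001
Step 2: G0=(0+0>=1)=0 G1=0(const) G2=NOT G2=NOT 1=0 -> 000
State from step 2 equals state from step 0 -> cycle length 2

Answer: 2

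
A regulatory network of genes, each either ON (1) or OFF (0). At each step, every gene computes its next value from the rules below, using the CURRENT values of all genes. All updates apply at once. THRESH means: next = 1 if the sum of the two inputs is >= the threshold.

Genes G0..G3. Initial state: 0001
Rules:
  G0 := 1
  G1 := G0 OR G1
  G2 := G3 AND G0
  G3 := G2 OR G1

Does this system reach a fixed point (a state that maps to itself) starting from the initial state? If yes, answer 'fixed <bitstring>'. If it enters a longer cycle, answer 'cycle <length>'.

Step 0: 0001
Step 1: G0=1(const) G1=G0|G1=0|0=0 G2=G3&G0=1&0=0 G3=G2|G1=0|0=0 -> 1000
Step 2: G0=1(const) G1=G0|G1=1|0=1 G2=G3&G0=0&1=0 G3=G2|G1=0|0=0 -> 1100
Step 3: G0=1(const) G1=G0|G1=1|1=1 G2=G3&G0=0&1=0 G3=G2|G1=0|1=1 -> 1101
Step 4: G0=1(const) G1=G0|G1=1|1=1 G2=G3&G0=1&1=1 G3=G2|G1=0|1=1 -> 1111
Step 5: G0=1(const) G1=G0|G1=1|1=1 G2=G3&G0=1&1=1 G3=G2|G1=1|1=1 -> 1111
Fixed point reached at step 4: 1111

Answer: fixed 1111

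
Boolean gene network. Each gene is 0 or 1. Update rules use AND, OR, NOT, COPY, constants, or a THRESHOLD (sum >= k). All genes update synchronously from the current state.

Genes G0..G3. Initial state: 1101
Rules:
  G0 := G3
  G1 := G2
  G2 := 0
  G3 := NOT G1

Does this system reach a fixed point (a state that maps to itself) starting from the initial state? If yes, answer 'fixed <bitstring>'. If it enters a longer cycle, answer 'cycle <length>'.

Answer: fixed 1001

Derivation:
Step 0: 1101
Step 1: G0=G3=1 G1=G2=0 G2=0(const) G3=NOT G1=NOT 1=0 -> 1000
Step 2: G0=G3=0 G1=G2=0 G2=0(const) G3=NOT G1=NOT 0=1 -> 0001
Step 3: G0=G3=1 G1=G2=0 G2=0(const) G3=NOT G1=NOT 0=1 -> 1001
Step 4: G0=G3=1 G1=G2=0 G2=0(const) G3=NOT G1=NOT 0=1 -> 1001
Fixed point reached at step 3: 1001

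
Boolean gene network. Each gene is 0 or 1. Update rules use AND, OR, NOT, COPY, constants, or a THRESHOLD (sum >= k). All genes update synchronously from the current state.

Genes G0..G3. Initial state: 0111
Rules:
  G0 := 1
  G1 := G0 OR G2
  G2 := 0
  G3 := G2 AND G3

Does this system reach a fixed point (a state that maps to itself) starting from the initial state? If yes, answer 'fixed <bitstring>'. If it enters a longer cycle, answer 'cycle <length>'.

Step 0: 0111
Step 1: G0=1(const) G1=G0|G2=0|1=1 G2=0(const) G3=G2&G3=1&1=1 -> 1101
Step 2: G0=1(const) G1=G0|G2=1|0=1 G2=0(const) G3=G2&G3=0&1=0 -> 1100
Step 3: G0=1(const) G1=G0|G2=1|0=1 G2=0(const) G3=G2&G3=0&0=0 -> 1100
Fixed point reached at step 2: 1100

Answer: fixed 1100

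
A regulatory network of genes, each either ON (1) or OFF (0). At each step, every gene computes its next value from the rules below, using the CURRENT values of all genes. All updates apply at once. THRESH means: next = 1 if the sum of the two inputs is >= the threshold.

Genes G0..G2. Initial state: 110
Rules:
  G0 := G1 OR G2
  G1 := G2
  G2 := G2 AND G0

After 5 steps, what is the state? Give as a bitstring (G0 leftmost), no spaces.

Step 1: G0=G1|G2=1|0=1 G1=G2=0 G2=G2&G0=0&1=0 -> 100
Step 2: G0=G1|G2=0|0=0 G1=G2=0 G2=G2&G0=0&1=0 -> 000
Step 3: G0=G1|G2=0|0=0 G1=G2=0 G2=G2&G0=0&0=0 -> 000
Step 4: G0=G1|G2=0|0=0 G1=G2=0 G2=G2&G0=0&0=0 -> 000
Step 5: G0=G1|G2=0|0=0 G1=G2=0 G2=G2&G0=0&0=0 -> 000

000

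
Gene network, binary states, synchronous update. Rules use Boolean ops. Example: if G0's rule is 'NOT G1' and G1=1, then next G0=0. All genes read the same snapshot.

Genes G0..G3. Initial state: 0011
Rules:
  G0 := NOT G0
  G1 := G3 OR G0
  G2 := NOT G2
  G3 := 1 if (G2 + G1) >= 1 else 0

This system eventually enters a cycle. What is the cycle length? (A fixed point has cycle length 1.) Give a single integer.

Step 0: 0011
Step 1: G0=NOT G0=NOT 0=1 G1=G3|G0=1|0=1 G2=NOT G2=NOT 1=0 G3=(1+0>=1)=1 -> 1101
Step 2: G0=NOT G0=NOT 1=0 G1=G3|G0=1|1=1 G2=NOT G2=NOT 0=1 G3=(0+1>=1)=1 -> 0111
Step 3: G0=NOT G0=NOT 0=1 G1=G3|G0=1|0=1 G2=NOT G2=NOT 1=0 G3=(1+1>=1)=1 -> 1101
State from step 3 equals state from step 1 -> cycle length 2

Answer: 2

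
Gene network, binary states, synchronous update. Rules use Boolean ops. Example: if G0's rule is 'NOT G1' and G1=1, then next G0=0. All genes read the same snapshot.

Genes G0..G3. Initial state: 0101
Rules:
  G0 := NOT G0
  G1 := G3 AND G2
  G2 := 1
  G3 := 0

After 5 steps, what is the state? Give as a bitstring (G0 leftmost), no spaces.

Step 1: G0=NOT G0=NOT 0=1 G1=G3&G2=1&0=0 G2=1(const) G3=0(const) -> 1010
Step 2: G0=NOT G0=NOT 1=0 G1=G3&G2=0&1=0 G2=1(const) G3=0(const) -> 0010
Step 3: G0=NOT G0=NOT 0=1 G1=G3&G2=0&1=0 G2=1(const) G3=0(const) -> 1010
Step 4: G0=NOT G0=NOT 1=0 G1=G3&G2=0&1=0 G2=1(const) G3=0(const) -> 0010
Step 5: G0=NOT G0=NOT 0=1 G1=G3&G2=0&1=0 G2=1(const) G3=0(const) -> 1010

1010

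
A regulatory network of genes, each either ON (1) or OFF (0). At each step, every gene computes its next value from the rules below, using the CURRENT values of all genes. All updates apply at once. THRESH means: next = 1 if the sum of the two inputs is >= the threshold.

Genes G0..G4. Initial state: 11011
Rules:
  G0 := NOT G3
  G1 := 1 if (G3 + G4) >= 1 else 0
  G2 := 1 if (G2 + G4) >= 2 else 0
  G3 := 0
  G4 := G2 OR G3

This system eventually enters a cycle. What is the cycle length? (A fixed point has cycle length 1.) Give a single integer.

Answer: 1

Derivation:
Step 0: 11011
Step 1: G0=NOT G3=NOT 1=0 G1=(1+1>=1)=1 G2=(0+1>=2)=0 G3=0(const) G4=G2|G3=0|1=1 -> 01001
Step 2: G0=NOT G3=NOT 0=1 G1=(0+1>=1)=1 G2=(0+1>=2)=0 G3=0(const) G4=G2|G3=0|0=0 -> 11000
Step 3: G0=NOT G3=NOT 0=1 G1=(0+0>=1)=0 G2=(0+0>=2)=0 G3=0(const) G4=G2|G3=0|0=0 -> 10000
Step 4: G0=NOT G3=NOT 0=1 G1=(0+0>=1)=0 G2=(0+0>=2)=0 G3=0(const) G4=G2|G3=0|0=0 -> 10000
State from step 4 equals state from step 3 -> cycle length 1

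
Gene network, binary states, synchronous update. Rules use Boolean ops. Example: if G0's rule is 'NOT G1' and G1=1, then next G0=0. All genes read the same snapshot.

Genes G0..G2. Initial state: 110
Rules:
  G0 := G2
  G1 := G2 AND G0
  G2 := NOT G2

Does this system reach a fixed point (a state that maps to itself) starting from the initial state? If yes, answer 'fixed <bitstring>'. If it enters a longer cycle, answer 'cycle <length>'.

Answer: cycle 2

Derivation:
Step 0: 110
Step 1: G0=G2=0 G1=G2&G0=0&1=0 G2=NOT G2=NOT 0=1 -> 001
Step 2: G0=G2=1 G1=G2&G0=1&0=0 G2=NOT G2=NOT 1=0 -> 100
Step 3: G0=G2=0 G1=G2&G0=0&1=0 G2=NOT G2=NOT 0=1 -> 001
Cycle of length 2 starting at step 1 -> no fixed point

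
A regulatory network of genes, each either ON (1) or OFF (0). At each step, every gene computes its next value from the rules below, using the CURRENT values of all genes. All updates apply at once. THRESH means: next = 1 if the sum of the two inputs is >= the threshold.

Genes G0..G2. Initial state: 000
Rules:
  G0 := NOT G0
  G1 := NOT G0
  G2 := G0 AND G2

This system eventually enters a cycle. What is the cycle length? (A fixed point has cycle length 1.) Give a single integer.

Answer: 2

Derivation:
Step 0: 000
Step 1: G0=NOT G0=NOT 0=1 G1=NOT G0=NOT 0=1 G2=G0&G2=0&0=0 -> 110
Step 2: G0=NOT G0=NOT 1=0 G1=NOT G0=NOT 1=0 G2=G0&G2=1&0=0 -> 000
State from step 2 equals state from step 0 -> cycle length 2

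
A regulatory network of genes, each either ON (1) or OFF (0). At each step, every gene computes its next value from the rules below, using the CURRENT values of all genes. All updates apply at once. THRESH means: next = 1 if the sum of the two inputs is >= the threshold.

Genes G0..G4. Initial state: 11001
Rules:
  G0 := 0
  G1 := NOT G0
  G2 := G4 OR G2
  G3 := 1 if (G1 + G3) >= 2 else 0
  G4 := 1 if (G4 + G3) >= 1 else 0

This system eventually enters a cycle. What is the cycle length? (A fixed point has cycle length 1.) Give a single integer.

Answer: 1

Derivation:
Step 0: 11001
Step 1: G0=0(const) G1=NOT G0=NOT 1=0 G2=G4|G2=1|0=1 G3=(1+0>=2)=0 G4=(1+0>=1)=1 -> 00101
Step 2: G0=0(const) G1=NOT G0=NOT 0=1 G2=G4|G2=1|1=1 G3=(0+0>=2)=0 G4=(1+0>=1)=1 -> 01101
Step 3: G0=0(const) G1=NOT G0=NOT 0=1 G2=G4|G2=1|1=1 G3=(1+0>=2)=0 G4=(1+0>=1)=1 -> 01101
State from step 3 equals state from step 2 -> cycle length 1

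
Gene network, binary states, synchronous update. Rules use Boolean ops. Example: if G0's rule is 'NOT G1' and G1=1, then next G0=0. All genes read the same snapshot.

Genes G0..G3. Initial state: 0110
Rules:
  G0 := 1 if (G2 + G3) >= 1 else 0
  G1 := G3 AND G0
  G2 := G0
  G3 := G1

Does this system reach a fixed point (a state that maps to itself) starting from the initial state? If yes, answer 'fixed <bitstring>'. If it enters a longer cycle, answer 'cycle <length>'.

Step 0: 0110
Step 1: G0=(1+0>=1)=1 G1=G3&G0=0&0=0 G2=G0=0 G3=G1=1 -> 1001
Step 2: G0=(0+1>=1)=1 G1=G3&G0=1&1=1 G2=G0=1 G3=G1=0 -> 1110
Step 3: G0=(1+0>=1)=1 G1=G3&G0=0&1=0 G2=G0=1 G3=G1=1 -> 1011
Step 4: G0=(1+1>=1)=1 G1=G3&G0=1&1=1 G2=G0=1 G3=G1=0 -> 1110
Cycle of length 2 starting at step 2 -> no fixed point

Answer: cycle 2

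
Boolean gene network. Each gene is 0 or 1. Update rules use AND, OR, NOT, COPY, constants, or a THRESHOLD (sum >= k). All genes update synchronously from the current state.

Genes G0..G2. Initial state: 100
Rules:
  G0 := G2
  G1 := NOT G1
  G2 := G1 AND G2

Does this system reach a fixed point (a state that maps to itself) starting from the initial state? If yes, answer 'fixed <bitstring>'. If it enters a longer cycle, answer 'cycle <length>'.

Step 0: 100
Step 1: G0=G2=0 G1=NOT G1=NOT 0=1 G2=G1&G2=0&0=0 -> 010
Step 2: G0=G2=0 G1=NOT G1=NOT 1=0 G2=G1&G2=1&0=0 -> 000
Step 3: G0=G2=0 G1=NOT G1=NOT 0=1 G2=G1&G2=0&0=0 -> 010
Cycle of length 2 starting at step 1 -> no fixed point

Answer: cycle 2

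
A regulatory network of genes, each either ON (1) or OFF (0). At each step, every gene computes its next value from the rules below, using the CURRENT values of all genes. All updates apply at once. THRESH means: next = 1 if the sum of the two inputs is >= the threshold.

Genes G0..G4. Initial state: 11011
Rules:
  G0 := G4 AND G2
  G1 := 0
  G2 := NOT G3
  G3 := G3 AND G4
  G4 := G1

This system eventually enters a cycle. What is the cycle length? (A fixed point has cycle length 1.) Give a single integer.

Answer: 1

Derivation:
Step 0: 11011
Step 1: G0=G4&G2=1&0=0 G1=0(const) G2=NOT G3=NOT 1=0 G3=G3&G4=1&1=1 G4=G1=1 -> 00011
Step 2: G0=G4&G2=1&0=0 G1=0(const) G2=NOT G3=NOT 1=0 G3=G3&G4=1&1=1 G4=G1=0 -> 00010
Step 3: G0=G4&G2=0&0=0 G1=0(const) G2=NOT G3=NOT 1=0 G3=G3&G4=1&0=0 G4=G1=0 -> 00000
Step 4: G0=G4&G2=0&0=0 G1=0(const) G2=NOT G3=NOT 0=1 G3=G3&G4=0&0=0 G4=G1=0 -> 00100
Step 5: G0=G4&G2=0&1=0 G1=0(const) G2=NOT G3=NOT 0=1 G3=G3&G4=0&0=0 G4=G1=0 -> 00100
State from step 5 equals state from step 4 -> cycle length 1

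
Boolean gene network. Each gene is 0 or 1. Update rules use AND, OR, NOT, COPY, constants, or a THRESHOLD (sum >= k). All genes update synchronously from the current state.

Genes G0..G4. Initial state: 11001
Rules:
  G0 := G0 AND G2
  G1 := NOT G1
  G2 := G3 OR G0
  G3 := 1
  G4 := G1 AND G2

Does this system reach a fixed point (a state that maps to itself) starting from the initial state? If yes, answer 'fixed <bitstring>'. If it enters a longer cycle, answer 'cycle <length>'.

Answer: cycle 2

Derivation:
Step 0: 11001
Step 1: G0=G0&G2=1&0=0 G1=NOT G1=NOT 1=0 G2=G3|G0=0|1=1 G3=1(const) G4=G1&G2=1&0=0 -> 00110
Step 2: G0=G0&G2=0&1=0 G1=NOT G1=NOT 0=1 G2=G3|G0=1|0=1 G3=1(const) G4=G1&G2=0&1=0 -> 01110
Step 3: G0=G0&G2=0&1=0 G1=NOT G1=NOT 1=0 G2=G3|G0=1|0=1 G3=1(const) G4=G1&G2=1&1=1 -> 00111
Step 4: G0=G0&G2=0&1=0 G1=NOT G1=NOT 0=1 G2=G3|G0=1|0=1 G3=1(const) G4=G1&G2=0&1=0 -> 01110
Cycle of length 2 starting at step 2 -> no fixed point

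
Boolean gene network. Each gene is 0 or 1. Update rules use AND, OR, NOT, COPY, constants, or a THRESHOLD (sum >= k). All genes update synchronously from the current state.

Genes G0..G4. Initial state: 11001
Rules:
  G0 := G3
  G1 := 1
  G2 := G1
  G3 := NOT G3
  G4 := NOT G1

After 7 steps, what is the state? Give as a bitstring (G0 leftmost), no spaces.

Step 1: G0=G3=0 G1=1(const) G2=G1=1 G3=NOT G3=NOT 0=1 G4=NOT G1=NOT 1=0 -> 01110
Step 2: G0=G3=1 G1=1(const) G2=G1=1 G3=NOT G3=NOT 1=0 G4=NOT G1=NOT 1=0 -> 11100
Step 3: G0=G3=0 G1=1(const) G2=G1=1 G3=NOT G3=NOT 0=1 G4=NOT G1=NOT 1=0 -> 01110
Step 4: G0=G3=1 G1=1(const) G2=G1=1 G3=NOT G3=NOT 1=0 G4=NOT G1=NOT 1=0 -> 11100
Step 5: G0=G3=0 G1=1(const) G2=G1=1 G3=NOT G3=NOT 0=1 G4=NOT G1=NOT 1=0 -> 01110
Step 6: G0=G3=1 G1=1(const) G2=G1=1 G3=NOT G3=NOT 1=0 G4=NOT G1=NOT 1=0 -> 11100
Step 7: G0=G3=0 G1=1(const) G2=G1=1 G3=NOT G3=NOT 0=1 G4=NOT G1=NOT 1=0 -> 01110

01110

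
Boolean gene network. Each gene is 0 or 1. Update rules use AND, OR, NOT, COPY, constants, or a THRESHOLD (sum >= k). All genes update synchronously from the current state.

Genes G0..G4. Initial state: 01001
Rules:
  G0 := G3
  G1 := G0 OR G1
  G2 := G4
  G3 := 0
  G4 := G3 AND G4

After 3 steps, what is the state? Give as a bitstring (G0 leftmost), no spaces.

Step 1: G0=G3=0 G1=G0|G1=0|1=1 G2=G4=1 G3=0(const) G4=G3&G4=0&1=0 -> 01100
Step 2: G0=G3=0 G1=G0|G1=0|1=1 G2=G4=0 G3=0(const) G4=G3&G4=0&0=0 -> 01000
Step 3: G0=G3=0 G1=G0|G1=0|1=1 G2=G4=0 G3=0(const) G4=G3&G4=0&0=0 -> 01000

01000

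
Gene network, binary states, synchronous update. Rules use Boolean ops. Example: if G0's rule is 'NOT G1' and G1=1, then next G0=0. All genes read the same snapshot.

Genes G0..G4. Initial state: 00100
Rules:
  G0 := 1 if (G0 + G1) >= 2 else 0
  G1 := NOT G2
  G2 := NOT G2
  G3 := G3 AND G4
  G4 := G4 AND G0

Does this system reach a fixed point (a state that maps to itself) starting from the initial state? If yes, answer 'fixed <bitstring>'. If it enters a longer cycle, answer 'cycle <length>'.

Step 0: 00100
Step 1: G0=(0+0>=2)=0 G1=NOT G2=NOT 1=0 G2=NOT G2=NOT 1=0 G3=G3&G4=0&0=0 G4=G4&G0=0&0=0 -> 00000
Step 2: G0=(0+0>=2)=0 G1=NOT G2=NOT 0=1 G2=NOT G2=NOT 0=1 G3=G3&G4=0&0=0 G4=G4&G0=0&0=0 -> 01100
Step 3: G0=(0+1>=2)=0 G1=NOT G2=NOT 1=0 G2=NOT G2=NOT 1=0 G3=G3&G4=0&0=0 G4=G4&G0=0&0=0 -> 00000
Cycle of length 2 starting at step 1 -> no fixed point

Answer: cycle 2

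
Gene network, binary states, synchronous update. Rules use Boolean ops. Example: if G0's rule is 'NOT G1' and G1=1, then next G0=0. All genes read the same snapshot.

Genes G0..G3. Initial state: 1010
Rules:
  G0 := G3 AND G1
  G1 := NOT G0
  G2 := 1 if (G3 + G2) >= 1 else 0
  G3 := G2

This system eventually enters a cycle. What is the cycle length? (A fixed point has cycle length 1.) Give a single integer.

Answer: 4

Derivation:
Step 0: 1010
Step 1: G0=G3&G1=0&0=0 G1=NOT G0=NOT 1=0 G2=(0+1>=1)=1 G3=G2=1 -> 0011
Step 2: G0=G3&G1=1&0=0 G1=NOT G0=NOT 0=1 G2=(1+1>=1)=1 G3=G2=1 -> 0111
Step 3: G0=G3&G1=1&1=1 G1=NOT G0=NOT 0=1 G2=(1+1>=1)=1 G3=G2=1 -> 1111
Step 4: G0=G3&G1=1&1=1 G1=NOT G0=NOT 1=0 G2=(1+1>=1)=1 G3=G2=1 -> 1011
Step 5: G0=G3&G1=1&0=0 G1=NOT G0=NOT 1=0 G2=(1+1>=1)=1 G3=G2=1 -> 0011
State from step 5 equals state from step 1 -> cycle length 4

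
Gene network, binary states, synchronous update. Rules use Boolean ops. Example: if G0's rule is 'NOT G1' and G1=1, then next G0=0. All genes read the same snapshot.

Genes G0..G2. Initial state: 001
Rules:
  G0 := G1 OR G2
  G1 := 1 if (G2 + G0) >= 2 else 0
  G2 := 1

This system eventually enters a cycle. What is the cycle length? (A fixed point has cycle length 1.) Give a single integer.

Answer: 1

Derivation:
Step 0: 001
Step 1: G0=G1|G2=0|1=1 G1=(1+0>=2)=0 G2=1(const) -> 101
Step 2: G0=G1|G2=0|1=1 G1=(1+1>=2)=1 G2=1(const) -> 111
Step 3: G0=G1|G2=1|1=1 G1=(1+1>=2)=1 G2=1(const) -> 111
State from step 3 equals state from step 2 -> cycle length 1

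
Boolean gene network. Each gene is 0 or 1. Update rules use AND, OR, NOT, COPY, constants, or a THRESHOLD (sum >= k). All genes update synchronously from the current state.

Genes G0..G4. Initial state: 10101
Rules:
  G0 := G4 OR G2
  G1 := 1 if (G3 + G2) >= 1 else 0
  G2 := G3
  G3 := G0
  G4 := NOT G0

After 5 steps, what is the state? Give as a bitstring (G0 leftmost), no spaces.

Step 1: G0=G4|G2=1|1=1 G1=(0+1>=1)=1 G2=G3=0 G3=G0=1 G4=NOT G0=NOT 1=0 -> 11010
Step 2: G0=G4|G2=0|0=0 G1=(1+0>=1)=1 G2=G3=1 G3=G0=1 G4=NOT G0=NOT 1=0 -> 01110
Step 3: G0=G4|G2=0|1=1 G1=(1+1>=1)=1 G2=G3=1 G3=G0=0 G4=NOT G0=NOT 0=1 -> 11101
Step 4: G0=G4|G2=1|1=1 G1=(0+1>=1)=1 G2=G3=0 G3=G0=1 G4=NOT G0=NOT 1=0 -> 11010
Step 5: G0=G4|G2=0|0=0 G1=(1+0>=1)=1 G2=G3=1 G3=G0=1 G4=NOT G0=NOT 1=0 -> 01110

01110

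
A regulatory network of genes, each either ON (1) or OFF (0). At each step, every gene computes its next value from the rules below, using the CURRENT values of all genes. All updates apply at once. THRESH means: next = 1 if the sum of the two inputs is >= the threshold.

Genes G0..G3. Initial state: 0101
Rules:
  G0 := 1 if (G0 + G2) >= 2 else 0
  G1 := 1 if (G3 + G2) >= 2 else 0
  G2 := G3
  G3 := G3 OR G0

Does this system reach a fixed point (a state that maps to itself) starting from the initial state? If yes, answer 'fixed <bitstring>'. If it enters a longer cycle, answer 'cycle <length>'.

Answer: fixed 0111

Derivation:
Step 0: 0101
Step 1: G0=(0+0>=2)=0 G1=(1+0>=2)=0 G2=G3=1 G3=G3|G0=1|0=1 -> 0011
Step 2: G0=(0+1>=2)=0 G1=(1+1>=2)=1 G2=G3=1 G3=G3|G0=1|0=1 -> 0111
Step 3: G0=(0+1>=2)=0 G1=(1+1>=2)=1 G2=G3=1 G3=G3|G0=1|0=1 -> 0111
Fixed point reached at step 2: 0111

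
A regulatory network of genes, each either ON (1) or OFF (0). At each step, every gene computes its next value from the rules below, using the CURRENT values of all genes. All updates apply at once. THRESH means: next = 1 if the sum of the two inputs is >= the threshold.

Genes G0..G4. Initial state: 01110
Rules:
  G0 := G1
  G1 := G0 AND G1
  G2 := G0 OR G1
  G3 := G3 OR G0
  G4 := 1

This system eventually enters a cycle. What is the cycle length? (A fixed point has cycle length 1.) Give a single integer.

Answer: 1

Derivation:
Step 0: 01110
Step 1: G0=G1=1 G1=G0&G1=0&1=0 G2=G0|G1=0|1=1 G3=G3|G0=1|0=1 G4=1(const) -> 10111
Step 2: G0=G1=0 G1=G0&G1=1&0=0 G2=G0|G1=1|0=1 G3=G3|G0=1|1=1 G4=1(const) -> 00111
Step 3: G0=G1=0 G1=G0&G1=0&0=0 G2=G0|G1=0|0=0 G3=G3|G0=1|0=1 G4=1(const) -> 00011
Step 4: G0=G1=0 G1=G0&G1=0&0=0 G2=G0|G1=0|0=0 G3=G3|G0=1|0=1 G4=1(const) -> 00011
State from step 4 equals state from step 3 -> cycle length 1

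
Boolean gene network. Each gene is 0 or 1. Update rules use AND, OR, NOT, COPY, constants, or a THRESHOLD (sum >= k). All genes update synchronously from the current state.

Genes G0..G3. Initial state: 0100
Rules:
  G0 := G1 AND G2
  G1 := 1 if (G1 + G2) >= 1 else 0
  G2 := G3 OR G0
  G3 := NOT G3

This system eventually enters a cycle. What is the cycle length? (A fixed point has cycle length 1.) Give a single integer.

Step 0: 0100
Step 1: G0=G1&G2=1&0=0 G1=(1+0>=1)=1 G2=G3|G0=0|0=0 G3=NOT G3=NOT 0=1 -> 0101
Step 2: G0=G1&G2=1&0=0 G1=(1+0>=1)=1 G2=G3|G0=1|0=1 G3=NOT G3=NOT 1=0 -> 0110
Step 3: G0=G1&G2=1&1=1 G1=(1+1>=1)=1 G2=G3|G0=0|0=0 G3=NOT G3=NOT 0=1 -> 1101
Step 4: G0=G1&G2=1&0=0 G1=(1+0>=1)=1 G2=G3|G0=1|1=1 G3=NOT G3=NOT 1=0 -> 0110
State from step 4 equals state from step 2 -> cycle length 2

Answer: 2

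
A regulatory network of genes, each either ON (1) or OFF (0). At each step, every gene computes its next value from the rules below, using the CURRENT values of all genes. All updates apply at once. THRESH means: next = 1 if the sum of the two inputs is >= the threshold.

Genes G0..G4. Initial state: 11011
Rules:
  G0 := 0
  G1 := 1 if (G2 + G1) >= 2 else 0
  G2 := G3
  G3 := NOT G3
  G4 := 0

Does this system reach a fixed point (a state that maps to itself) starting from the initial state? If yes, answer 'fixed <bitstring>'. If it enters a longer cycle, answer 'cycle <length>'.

Answer: cycle 2

Derivation:
Step 0: 11011
Step 1: G0=0(const) G1=(0+1>=2)=0 G2=G3=1 G3=NOT G3=NOT 1=0 G4=0(const) -> 00100
Step 2: G0=0(const) G1=(1+0>=2)=0 G2=G3=0 G3=NOT G3=NOT 0=1 G4=0(const) -> 00010
Step 3: G0=0(const) G1=(0+0>=2)=0 G2=G3=1 G3=NOT G3=NOT 1=0 G4=0(const) -> 00100
Cycle of length 2 starting at step 1 -> no fixed point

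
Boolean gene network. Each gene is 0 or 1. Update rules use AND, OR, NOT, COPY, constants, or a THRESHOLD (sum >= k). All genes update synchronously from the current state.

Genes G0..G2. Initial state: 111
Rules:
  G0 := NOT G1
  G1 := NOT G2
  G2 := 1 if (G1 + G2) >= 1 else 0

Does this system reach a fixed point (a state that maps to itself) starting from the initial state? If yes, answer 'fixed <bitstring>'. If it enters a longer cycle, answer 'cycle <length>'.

Answer: fixed 101

Derivation:
Step 0: 111
Step 1: G0=NOT G1=NOT 1=0 G1=NOT G2=NOT 1=0 G2=(1+1>=1)=1 -> 001
Step 2: G0=NOT G1=NOT 0=1 G1=NOT G2=NOT 1=0 G2=(0+1>=1)=1 -> 101
Step 3: G0=NOT G1=NOT 0=1 G1=NOT G2=NOT 1=0 G2=(0+1>=1)=1 -> 101
Fixed point reached at step 2: 101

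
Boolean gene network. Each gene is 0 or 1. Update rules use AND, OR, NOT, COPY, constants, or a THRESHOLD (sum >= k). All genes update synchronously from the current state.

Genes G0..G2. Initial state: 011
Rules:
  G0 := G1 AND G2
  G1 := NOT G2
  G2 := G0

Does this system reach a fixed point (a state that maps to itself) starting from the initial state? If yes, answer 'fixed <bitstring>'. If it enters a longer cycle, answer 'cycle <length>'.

Answer: cycle 2

Derivation:
Step 0: 011
Step 1: G0=G1&G2=1&1=1 G1=NOT G2=NOT 1=0 G2=G0=0 -> 100
Step 2: G0=G1&G2=0&0=0 G1=NOT G2=NOT 0=1 G2=G0=1 -> 011
Cycle of length 2 starting at step 0 -> no fixed point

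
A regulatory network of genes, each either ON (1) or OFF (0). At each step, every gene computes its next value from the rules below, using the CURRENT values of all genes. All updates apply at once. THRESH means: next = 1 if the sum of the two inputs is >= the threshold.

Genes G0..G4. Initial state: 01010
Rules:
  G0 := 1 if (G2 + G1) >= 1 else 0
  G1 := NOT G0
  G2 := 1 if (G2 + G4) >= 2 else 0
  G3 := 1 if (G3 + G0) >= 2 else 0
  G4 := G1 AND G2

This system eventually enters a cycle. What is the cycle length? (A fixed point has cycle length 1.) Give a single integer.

Answer: 4

Derivation:
Step 0: 01010
Step 1: G0=(0+1>=1)=1 G1=NOT G0=NOT 0=1 G2=(0+0>=2)=0 G3=(1+0>=2)=0 G4=G1&G2=1&0=0 -> 11000
Step 2: G0=(0+1>=1)=1 G1=NOT G0=NOT 1=0 G2=(0+0>=2)=0 G3=(0+1>=2)=0 G4=G1&G2=1&0=0 -> 10000
Step 3: G0=(0+0>=1)=0 G1=NOT G0=NOT 1=0 G2=(0+0>=2)=0 G3=(0+1>=2)=0 G4=G1&G2=0&0=0 -> 00000
Step 4: G0=(0+0>=1)=0 G1=NOT G0=NOT 0=1 G2=(0+0>=2)=0 G3=(0+0>=2)=0 G4=G1&G2=0&0=0 -> 01000
Step 5: G0=(0+1>=1)=1 G1=NOT G0=NOT 0=1 G2=(0+0>=2)=0 G3=(0+0>=2)=0 G4=G1&G2=1&0=0 -> 11000
State from step 5 equals state from step 1 -> cycle length 4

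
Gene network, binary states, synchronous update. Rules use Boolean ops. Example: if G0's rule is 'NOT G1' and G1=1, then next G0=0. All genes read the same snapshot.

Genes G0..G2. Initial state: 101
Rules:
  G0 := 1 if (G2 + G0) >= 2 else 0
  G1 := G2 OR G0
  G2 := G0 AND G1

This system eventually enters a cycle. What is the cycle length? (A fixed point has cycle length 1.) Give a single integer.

Answer: 1

Derivation:
Step 0: 101
Step 1: G0=(1+1>=2)=1 G1=G2|G0=1|1=1 G2=G0&G1=1&0=0 -> 110
Step 2: G0=(0+1>=2)=0 G1=G2|G0=0|1=1 G2=G0&G1=1&1=1 -> 011
Step 3: G0=(1+0>=2)=0 G1=G2|G0=1|0=1 G2=G0&G1=0&1=0 -> 010
Step 4: G0=(0+0>=2)=0 G1=G2|G0=0|0=0 G2=G0&G1=0&1=0 -> 000
Step 5: G0=(0+0>=2)=0 G1=G2|G0=0|0=0 G2=G0&G1=0&0=0 -> 000
State from step 5 equals state from step 4 -> cycle length 1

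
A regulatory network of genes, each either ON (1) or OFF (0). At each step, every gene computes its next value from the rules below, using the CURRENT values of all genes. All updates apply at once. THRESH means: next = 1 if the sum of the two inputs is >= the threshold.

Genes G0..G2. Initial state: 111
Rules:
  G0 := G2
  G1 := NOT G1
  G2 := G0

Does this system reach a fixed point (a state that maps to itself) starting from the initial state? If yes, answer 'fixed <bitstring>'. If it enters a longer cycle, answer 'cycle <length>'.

Answer: cycle 2

Derivation:
Step 0: 111
Step 1: G0=G2=1 G1=NOT G1=NOT 1=0 G2=G0=1 -> 101
Step 2: G0=G2=1 G1=NOT G1=NOT 0=1 G2=G0=1 -> 111
Cycle of length 2 starting at step 0 -> no fixed point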